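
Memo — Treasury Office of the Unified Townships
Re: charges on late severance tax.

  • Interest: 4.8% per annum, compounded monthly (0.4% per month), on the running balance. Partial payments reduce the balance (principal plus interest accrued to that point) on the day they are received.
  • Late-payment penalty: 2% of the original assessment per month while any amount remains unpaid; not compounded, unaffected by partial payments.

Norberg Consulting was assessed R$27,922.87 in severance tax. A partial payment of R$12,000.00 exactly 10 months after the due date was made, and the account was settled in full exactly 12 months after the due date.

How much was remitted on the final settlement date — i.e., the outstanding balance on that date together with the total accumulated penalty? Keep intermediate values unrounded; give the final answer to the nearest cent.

R$23,898.35

Balance at month 10: R$27,922.8700 × (1 + 0.004)^10 = R$29,060.1052…
After R$12,000.00 payment: R$29,060.1052… − R$12,000.00 = R$17,060.1052…
Balance at month 12: R$17,060.1052… × (1 + 0.004)^2 = R$17,196.8590…
Penalty: 12 × 2% × R$27,922.87 = R$6,701.49…
Final settlement = outstanding balance + penalty = R$17,196.8590… + R$6,701.49… = R$23,898.35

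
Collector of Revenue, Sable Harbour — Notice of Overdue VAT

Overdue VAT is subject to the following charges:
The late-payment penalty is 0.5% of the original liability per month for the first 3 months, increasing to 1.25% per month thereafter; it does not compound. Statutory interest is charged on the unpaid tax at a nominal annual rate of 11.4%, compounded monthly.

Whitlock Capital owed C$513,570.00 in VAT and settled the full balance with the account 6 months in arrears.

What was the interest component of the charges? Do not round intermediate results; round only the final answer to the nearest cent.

Interest (11.4%/yr ÷ 12 = 0.95%/month): C$513,570.00 × ((1 + 0.0095)^6 − 1) = C$29,977.6048…

C$29,977.60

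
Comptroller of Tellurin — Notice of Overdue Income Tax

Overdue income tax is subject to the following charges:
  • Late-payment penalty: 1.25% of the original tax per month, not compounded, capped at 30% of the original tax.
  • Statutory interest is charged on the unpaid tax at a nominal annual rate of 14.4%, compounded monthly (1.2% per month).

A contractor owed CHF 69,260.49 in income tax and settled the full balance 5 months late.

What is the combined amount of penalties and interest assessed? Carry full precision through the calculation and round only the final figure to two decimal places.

CHF 8,585.35

Penalty: 5 × 1.25% × CHF 69,260.49 = CHF 4,328.78… (below the 30% cap of CHF 20,778.15…)
Interest: CHF 69,260.49 × ((1 + 0.012)^5 − 1) = CHF 69,260.49 × 0.0614574… = CHF 4,256.5685…
Penalties + interest = CHF 4,328.7806… + CHF 4,256.5685… = CHF 8,585.35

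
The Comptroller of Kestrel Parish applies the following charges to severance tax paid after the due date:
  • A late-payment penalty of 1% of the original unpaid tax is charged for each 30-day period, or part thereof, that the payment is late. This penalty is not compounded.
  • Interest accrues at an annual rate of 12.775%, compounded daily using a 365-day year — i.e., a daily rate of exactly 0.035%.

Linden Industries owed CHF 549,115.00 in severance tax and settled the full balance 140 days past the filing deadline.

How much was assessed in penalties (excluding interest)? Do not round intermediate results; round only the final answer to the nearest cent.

Penalty periods: ⌈140/30⌉ = 5; penalty = 5 × 1% × CHF 549,115.00 = CHF 27,455.75

CHF 27,455.75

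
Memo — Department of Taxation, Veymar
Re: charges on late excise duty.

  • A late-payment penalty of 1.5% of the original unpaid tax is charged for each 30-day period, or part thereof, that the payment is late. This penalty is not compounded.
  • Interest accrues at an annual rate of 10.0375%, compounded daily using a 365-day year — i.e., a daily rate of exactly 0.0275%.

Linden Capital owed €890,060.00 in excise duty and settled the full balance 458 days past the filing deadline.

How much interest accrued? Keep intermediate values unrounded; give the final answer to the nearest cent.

€119,451.23

Interest: €890,060.00 × ((1 + 0.000275)^458 − 1) = €890,060.00 × 0.13420582… = €119,451.2292…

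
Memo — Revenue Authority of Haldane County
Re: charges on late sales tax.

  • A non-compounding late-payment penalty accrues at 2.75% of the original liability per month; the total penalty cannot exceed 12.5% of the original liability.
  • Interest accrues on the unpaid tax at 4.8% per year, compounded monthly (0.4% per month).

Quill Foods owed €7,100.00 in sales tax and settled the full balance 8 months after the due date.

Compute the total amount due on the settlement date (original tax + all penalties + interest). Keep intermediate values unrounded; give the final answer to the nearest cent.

€8,217.91

Penalty (uncapped): 8 × 2.75% × €7,100.00 = €1,562.00; cap = 12.5% × €7,100.00 = €887.50 → penalty = €887.50
Interest: €7,100.00 × ((1 + 0.004)^8 − 1) = €7,100.00 × 0.0324516… = €230.4064…
Total = €7,100.00 + €887.5000 + €230.4064… = €8,217.91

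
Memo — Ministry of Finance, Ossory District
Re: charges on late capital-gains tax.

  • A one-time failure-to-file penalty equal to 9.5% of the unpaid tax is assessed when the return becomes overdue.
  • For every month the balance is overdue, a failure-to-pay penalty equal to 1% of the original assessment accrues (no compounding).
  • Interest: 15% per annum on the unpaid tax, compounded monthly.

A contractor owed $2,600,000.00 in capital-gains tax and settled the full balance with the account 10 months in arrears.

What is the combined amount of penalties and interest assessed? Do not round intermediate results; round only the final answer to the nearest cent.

Failure-to-file penalty: 9.5% × $2,600,000.00 = $247,000.00
Failure-to-pay penalty: 10 × 1% × $2,600,000.00 = $260,000.00
Interest (15%/yr ÷ 12 = 1.25%/month): $2,600,000.00 × ((1 + 0.0125)^10 − 1) = $343,904.1571…
Penalties + interest = $507,000.0000 + $343,904.1571… = $850,904.16

$850,904.16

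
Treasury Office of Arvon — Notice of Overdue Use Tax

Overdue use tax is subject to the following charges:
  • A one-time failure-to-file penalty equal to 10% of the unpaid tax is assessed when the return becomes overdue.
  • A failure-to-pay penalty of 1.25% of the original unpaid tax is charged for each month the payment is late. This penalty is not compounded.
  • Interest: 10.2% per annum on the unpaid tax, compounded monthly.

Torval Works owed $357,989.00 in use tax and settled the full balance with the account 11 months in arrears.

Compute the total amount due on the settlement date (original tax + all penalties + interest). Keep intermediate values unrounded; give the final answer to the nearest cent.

Failure-to-file penalty: 10% × $357,989.00 = $35,798.90
Failure-to-pay penalty = 1.25% × $357,989.00 × 11 mo = $49,223.49…
Interest (10.2%/yr ÷ 12 = 0.85%/month): $357,989.00 × ((1 + 0.0085)^11 − 1) = $34,931.4296…
Total = $357,989.00 + $85,022.3875 + $34,931.4296… = $477,942.82

$477,942.82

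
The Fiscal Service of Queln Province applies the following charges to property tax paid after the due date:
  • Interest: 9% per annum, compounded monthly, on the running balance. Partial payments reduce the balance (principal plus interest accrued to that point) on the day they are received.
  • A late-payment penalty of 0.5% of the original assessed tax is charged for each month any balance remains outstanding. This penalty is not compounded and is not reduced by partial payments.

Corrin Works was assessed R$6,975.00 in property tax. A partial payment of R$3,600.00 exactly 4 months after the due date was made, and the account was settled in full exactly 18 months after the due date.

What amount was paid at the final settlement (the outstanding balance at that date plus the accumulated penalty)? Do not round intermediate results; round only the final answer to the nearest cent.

R$4,609.88

Monthly rate = 9% ÷ 12 = 0.75%
Balance at month 4: R$6,975.0000 × (1 + 0.0075)^4 = R$7,186.6159…
After R$3,600.00 payment: R$7,186.6159… − R$3,600.00 = R$3,586.6159…
Balance at month 18: R$3,586.6159… × (1 + 0.0075)^14 = R$3,982.1318…
Penalty: 18 × 0.5% × R$6,975.00 = R$627.75
Final settlement = outstanding balance + penalty = R$3,982.1318… + R$627.75 = R$4,609.88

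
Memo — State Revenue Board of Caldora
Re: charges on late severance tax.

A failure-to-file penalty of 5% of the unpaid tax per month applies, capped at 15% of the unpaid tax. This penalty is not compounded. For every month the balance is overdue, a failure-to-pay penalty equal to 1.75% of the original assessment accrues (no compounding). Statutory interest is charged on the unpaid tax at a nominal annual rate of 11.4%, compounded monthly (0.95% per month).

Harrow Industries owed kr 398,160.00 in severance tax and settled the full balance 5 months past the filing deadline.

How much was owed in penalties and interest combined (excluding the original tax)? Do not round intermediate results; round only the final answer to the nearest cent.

Failure-to-file: 5 × 5% × kr 398,160.00 = kr 99,540.00, capped at 15% × kr 398,160.00 = kr 59,724.00
Failure-to-pay penalty: 5 × 1.75% × kr 398,160.00 = kr 34,839.00
Interest: kr 398,160.00 × ((1 + 0.0095)^5 − 1) = kr 398,160.00 × 0.0484111… = kr 19,275.3694…
Penalties + interest = kr 94,563.0000 + kr 19,275.3694… = kr 113,838.37

kr 113,838.37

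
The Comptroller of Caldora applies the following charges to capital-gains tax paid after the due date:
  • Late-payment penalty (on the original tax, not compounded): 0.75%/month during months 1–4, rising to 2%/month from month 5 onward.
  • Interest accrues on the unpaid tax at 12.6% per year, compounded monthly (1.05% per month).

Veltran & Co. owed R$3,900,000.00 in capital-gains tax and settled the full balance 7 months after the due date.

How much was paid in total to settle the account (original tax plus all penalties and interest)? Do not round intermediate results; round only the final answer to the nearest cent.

R$4,546,839.16

Penalty, months 1–4: 4 × 0.75% × R$3,900,000.00 = R$117,000.00
Penalty, months 5–7: 3 × 2% × R$3,900,000.00 = R$234,000.00
Interest: R$3,900,000.00 × ((1 + 0.0105)^7 − 1) = R$3,900,000.00 × 0.0758562… = R$295,839.1605…
Total = R$3,900,000.00 + R$351,000.0000 + R$295,839.1605… = R$4,546,839.16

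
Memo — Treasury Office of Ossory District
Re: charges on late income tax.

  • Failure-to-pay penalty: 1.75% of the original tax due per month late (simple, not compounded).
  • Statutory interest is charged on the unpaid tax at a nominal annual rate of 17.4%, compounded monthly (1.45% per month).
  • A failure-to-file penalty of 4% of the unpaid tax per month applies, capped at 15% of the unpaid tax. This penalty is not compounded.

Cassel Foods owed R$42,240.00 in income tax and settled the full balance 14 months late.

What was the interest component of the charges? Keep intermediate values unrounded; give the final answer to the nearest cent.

Interest: R$42,240.00 × ((1 + 0.0145)^14 − 1) = R$42,240.00 × 0.2232880… = R$9,431.6856…

R$9,431.69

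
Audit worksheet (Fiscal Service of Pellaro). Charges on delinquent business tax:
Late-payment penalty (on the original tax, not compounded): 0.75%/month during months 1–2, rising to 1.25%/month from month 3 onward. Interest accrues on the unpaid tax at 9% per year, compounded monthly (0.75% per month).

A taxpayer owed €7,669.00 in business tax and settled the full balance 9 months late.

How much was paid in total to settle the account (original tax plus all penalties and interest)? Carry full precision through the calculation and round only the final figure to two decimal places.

Penalty, months 1–2: 2 × 0.75% × €7,669.00 = €115.04…
Penalty, months 3–9: 7 × 1.25% × €7,669.00 = €671.04…
Interest: €7,669.00 × ((1 + 0.0075)^9 − 1) = €7,669.00 × 0.0695608… = €533.4621…
Total = €7,669.00 + €786.0725 + €533.4621… = €8,988.53

€8,988.53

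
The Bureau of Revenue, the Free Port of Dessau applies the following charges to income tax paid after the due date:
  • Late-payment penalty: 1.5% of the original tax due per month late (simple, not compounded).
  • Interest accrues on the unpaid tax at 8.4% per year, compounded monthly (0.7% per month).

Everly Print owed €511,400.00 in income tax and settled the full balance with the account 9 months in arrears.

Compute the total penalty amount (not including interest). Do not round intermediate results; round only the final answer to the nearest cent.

€69,039.00

Late-payment penalty: 9 × 1.5% × €511,400.00 = €69,039.00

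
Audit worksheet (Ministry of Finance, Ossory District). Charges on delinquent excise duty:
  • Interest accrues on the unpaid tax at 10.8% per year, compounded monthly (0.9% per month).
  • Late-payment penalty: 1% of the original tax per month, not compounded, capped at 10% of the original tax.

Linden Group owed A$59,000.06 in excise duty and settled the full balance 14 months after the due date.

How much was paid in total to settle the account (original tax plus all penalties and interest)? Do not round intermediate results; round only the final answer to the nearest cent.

Penalty (uncapped): 14 × 1% × A$59,000.06 = A$8,260.01…; cap = 10% × A$59,000.06 = A$5,900.01… → penalty = A$5,900.01…
Interest: A$59,000.06 × ((1 + 0.009)^14 − 1) = A$59,000.06 × 0.1336430… = A$7,884.9476…
Total = A$59,000.06 + A$5,900.0060 + A$7,884.9476… = A$72,785.01

A$72,785.01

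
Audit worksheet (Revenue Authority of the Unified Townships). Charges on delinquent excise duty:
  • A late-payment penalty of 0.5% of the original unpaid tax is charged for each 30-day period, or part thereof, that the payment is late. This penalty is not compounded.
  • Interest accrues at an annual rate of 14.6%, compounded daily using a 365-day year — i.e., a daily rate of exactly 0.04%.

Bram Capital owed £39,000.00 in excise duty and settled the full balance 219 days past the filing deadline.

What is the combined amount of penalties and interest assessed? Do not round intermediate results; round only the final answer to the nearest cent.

£5,129.76

Penalty periods: ⌈219/30⌉ = 8; penalty = 8 × 0.5% × £39,000.00 = £1,560.00
Interest: £39,000.00 × ((1 + 0.0004)^219 − 1) = £39,000.00 × 0.09153230… = £3,569.7595…
Penalties + interest = £1,560.0000 + £3,569.7595… = £5,129.76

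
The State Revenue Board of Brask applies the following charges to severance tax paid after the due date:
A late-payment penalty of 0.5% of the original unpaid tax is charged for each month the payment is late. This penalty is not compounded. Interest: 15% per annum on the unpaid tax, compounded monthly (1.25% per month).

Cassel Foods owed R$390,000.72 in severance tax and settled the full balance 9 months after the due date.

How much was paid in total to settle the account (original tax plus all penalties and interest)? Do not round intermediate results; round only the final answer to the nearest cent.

R$453,684.79

Late-payment penalty = 0.5% × R$390,000.72 × 9 mo = R$17,550.03…
Interest: R$390,000.72 × ((1 + 0.0125)^9 − 1) = R$390,000.72 × 0.1182922… = R$46,134.0344…
Total = R$390,000.72 + R$17,550.0324 + R$46,134.0344… = R$453,684.79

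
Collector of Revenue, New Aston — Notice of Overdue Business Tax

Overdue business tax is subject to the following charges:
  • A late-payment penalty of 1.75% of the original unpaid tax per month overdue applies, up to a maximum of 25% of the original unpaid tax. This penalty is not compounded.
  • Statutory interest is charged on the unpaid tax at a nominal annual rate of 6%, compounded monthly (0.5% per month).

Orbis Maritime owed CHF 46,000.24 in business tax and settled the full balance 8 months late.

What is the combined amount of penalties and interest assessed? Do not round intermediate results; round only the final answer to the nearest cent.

CHF 8,312.57

Penalty: 8 × 1.75% × CHF 46,000.24 = CHF 6,440.03… (below the 25% cap of CHF 11,500.06)
Interest: CHF 46,000.24 × ((1 + 0.005)^8 − 1) = CHF 46,000.24 × 0.0407070… = CHF 1,872.5338…
Penalties + interest = CHF 6,440.0336 + CHF 1,872.5338… = CHF 8,312.57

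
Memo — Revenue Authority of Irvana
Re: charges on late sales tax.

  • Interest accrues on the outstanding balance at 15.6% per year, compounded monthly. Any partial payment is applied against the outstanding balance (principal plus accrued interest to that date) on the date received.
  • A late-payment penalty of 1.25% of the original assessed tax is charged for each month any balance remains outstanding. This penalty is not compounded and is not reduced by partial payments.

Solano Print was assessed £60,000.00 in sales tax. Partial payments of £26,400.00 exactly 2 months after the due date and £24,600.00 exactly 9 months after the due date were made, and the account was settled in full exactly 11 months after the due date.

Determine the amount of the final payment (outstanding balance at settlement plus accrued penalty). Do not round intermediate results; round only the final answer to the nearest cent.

£22,511.88

Monthly rate = 15.6% ÷ 12 = 1.3%
Balance at month 2: £60,000.0000 × (1 + 0.013)^2 = £61,570.1400
After £26,400.00 payment: £61,570.1400 − £26,400.00 = £35,170.1400
Balance at month 9: £35,170.1400 × (1 + 0.013)^7 = £38,498.1814…
After £24,600.00 payment: £38,498.1814… − £24,600.00 = £13,898.1814…
Balance at month 11: £13,898.1814… × (1 + 0.013)^2 = £14,261.8829…
Penalty: 11 × 1.25% × £60,000.00 = £8,250.00
Final settlement = outstanding balance + penalty = £14,261.8829… + £8,250.00 = £22,511.88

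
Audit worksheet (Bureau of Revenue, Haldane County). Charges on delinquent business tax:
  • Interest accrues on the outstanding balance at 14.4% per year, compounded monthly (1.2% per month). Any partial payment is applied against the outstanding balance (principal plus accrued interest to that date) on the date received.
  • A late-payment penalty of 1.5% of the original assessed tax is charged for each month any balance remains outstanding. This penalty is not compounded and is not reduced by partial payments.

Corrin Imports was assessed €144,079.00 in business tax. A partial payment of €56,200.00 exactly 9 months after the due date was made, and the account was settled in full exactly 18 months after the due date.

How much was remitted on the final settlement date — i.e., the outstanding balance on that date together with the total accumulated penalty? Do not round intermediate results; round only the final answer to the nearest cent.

€154,919.11

Balance at month 9: €144,079.0000 × (1 + 0.012)^9 = €160,407.7319…
After €56,200.00 payment: €160,407.7319… − €56,200.00 = €104,207.7319…
Balance at month 18: €104,207.7319… × (1 + 0.012)^9 = €116,017.7813…
Penalty: 18 × 1.5% × €144,079.00 = €38,901.33
Final settlement = outstanding balance + penalty = €116,017.7813… + €38,901.33 = €154,919.11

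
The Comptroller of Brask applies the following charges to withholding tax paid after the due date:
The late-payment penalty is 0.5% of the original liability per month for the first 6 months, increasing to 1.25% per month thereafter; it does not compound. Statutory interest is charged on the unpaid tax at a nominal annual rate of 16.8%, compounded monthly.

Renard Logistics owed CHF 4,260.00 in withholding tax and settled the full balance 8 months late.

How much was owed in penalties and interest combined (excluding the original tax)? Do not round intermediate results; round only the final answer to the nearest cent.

Penalty, months 1–6: 6 × 0.5% × CHF 4,260.00 = CHF 127.80
Penalty, months 7–8: 2 × 1.25% × CHF 4,260.00 = CHF 106.50
Interest (16.8%/yr ÷ 12 = 1.4%/month): CHF 4,260.00 × ((1 + 0.014)^8 − 1) = CHF 501.1651…
Penalties + interest = CHF 234.3000 + CHF 501.1651… = CHF 735.47

CHF 735.47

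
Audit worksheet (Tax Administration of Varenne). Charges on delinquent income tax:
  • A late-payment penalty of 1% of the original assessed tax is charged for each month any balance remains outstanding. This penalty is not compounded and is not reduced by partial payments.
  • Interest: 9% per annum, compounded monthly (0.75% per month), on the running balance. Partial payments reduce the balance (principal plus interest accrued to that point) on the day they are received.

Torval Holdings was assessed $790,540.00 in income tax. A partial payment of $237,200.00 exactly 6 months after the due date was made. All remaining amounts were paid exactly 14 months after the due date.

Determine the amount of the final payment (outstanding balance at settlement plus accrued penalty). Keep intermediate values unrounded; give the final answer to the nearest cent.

$736,581.57

Balance at month 6: $790,540.0000 × (1 + 0.0075)^6 = $826,788.0259…
After $237,200.00 payment: $826,788.0259… − $237,200.00 = $589,588.0259…
Balance at month 14: $589,588.0259… × (1 + 0.0075)^8 = $625,905.9690…
Penalty: 14 × 1% × $790,540.00 = $110,675.60
Final settlement = outstanding balance + penalty = $625,905.9690… + $110,675.60 = $736,581.57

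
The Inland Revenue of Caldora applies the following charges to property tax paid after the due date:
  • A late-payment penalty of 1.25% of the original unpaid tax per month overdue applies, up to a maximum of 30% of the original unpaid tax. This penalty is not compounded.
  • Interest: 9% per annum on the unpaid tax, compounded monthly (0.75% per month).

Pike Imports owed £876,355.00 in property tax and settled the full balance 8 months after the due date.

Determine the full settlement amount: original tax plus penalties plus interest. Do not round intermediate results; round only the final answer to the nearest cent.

£1,017,972.96

Penalty: 8 × 1.25% × £876,355.00 = £87,635.50 (below the 30% cap of £262,906.50)
Interest: £876,355.00 × ((1 + 0.0075)^8 − 1) = £876,355.00 × 0.0615988… = £53,982.4583…
Total = £876,355.00 + £87,635.5000 + £53,982.4583… = £1,017,972.96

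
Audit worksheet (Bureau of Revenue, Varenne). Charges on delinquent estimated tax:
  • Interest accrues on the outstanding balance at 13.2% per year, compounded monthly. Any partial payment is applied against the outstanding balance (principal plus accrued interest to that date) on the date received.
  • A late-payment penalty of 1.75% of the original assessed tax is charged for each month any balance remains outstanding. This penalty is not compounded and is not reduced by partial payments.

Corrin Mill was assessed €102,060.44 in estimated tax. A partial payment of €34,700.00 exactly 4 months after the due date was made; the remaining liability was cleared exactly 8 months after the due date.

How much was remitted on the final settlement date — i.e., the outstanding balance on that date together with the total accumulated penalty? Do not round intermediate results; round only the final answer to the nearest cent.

Monthly rate = 13.2% ÷ 12 = 1.1%
Balance at month 4: €102,060.4400 × (1 + 0.011)^4 = €106,625.7401…
After €34,700.00 payment: €106,625.7401… − €34,700.00 = €71,925.7401…
Balance at month 8: €71,925.7401… × (1 + 0.011)^4 = €75,143.0747…
Penalty: 8 × 1.75% × €102,060.44 = €14,288.46…
Final settlement = outstanding balance + penalty = €75,143.0747… + €14,288.46… = €89,431.54

€89,431.54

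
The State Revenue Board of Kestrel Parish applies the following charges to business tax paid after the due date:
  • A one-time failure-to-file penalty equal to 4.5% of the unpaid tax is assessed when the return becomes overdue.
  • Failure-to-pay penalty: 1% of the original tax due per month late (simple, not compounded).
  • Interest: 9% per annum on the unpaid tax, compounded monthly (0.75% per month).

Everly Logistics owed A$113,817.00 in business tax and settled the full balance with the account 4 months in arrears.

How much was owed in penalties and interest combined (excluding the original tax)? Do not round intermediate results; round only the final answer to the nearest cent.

A$13,127.56

Failure-to-file penalty: 4.5% × A$113,817.00 = A$5,121.77…
Failure-to-pay penalty = 1% × A$113,817.00 × 4 mo = A$4,552.68
Interest: A$113,817.00 × ((1 + 0.0075)^4 − 1) = A$113,817.00 × 0.0303392… = A$3,453.1157…
Penalties + interest = A$9,674.4450 + A$3,453.1157… = A$13,127.56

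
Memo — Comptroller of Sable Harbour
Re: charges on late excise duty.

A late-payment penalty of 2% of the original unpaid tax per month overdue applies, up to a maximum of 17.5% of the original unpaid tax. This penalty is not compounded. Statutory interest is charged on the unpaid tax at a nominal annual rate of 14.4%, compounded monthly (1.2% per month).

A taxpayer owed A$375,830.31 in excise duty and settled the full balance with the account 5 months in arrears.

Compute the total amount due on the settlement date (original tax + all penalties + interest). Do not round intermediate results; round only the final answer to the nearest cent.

A$436,510.89

Penalty: 5 × 2% × A$375,830.31 = A$37,583.03… (below the 17.5% cap of A$65,770.30…)
Interest: A$375,830.31 × ((1 + 0.012)^5 − 1) = A$375,830.31 × 0.0614574… = A$23,097.5477…
Total = A$375,830.31 + A$37,583.0310 + A$23,097.5477… = A$436,510.89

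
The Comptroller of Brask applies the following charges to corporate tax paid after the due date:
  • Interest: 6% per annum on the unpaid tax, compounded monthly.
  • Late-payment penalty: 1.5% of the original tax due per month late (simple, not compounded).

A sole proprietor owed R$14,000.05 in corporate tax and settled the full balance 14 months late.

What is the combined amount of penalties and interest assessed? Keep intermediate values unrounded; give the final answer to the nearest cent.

R$3,952.51

Late-payment penalty: 14 × 1.5% × R$14,000.05 = R$2,940.01…
Interest (6%/yr ÷ 12 = 0.5%/month): R$14,000.05 × ((1 + 0.005)^14 − 1) = R$1,012.4995…
Penalties + interest = R$2,940.0105 + R$1,012.4995… = R$3,952.51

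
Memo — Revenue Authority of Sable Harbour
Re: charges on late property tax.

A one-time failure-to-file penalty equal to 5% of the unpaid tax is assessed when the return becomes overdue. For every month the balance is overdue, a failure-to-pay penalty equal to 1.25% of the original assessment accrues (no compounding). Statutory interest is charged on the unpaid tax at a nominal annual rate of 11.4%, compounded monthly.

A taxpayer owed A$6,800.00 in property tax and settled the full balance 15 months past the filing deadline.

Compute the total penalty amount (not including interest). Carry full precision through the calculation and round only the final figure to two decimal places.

A$1,615.00

Failure-to-file penalty: 5% × A$6,800.00 = A$340.00
Failure-to-pay penalty = 1.25% × A$6,800.00 × 15 mo = A$1,275.00
Total penalty = A$340.00 + A$1,275.00 = A$1,615.00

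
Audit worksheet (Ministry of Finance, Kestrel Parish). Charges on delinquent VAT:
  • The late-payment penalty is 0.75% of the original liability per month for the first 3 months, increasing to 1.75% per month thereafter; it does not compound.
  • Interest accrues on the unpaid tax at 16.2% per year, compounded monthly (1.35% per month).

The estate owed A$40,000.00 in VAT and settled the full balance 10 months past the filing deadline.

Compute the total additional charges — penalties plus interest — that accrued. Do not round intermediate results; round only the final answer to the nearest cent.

A$11,540.14

Penalty, months 1–3: 3 × 0.75% × A$40,000.00 = A$900.00
Penalty, months 4–10: 7 × 1.75% × A$40,000.00 = A$4,900.00
Interest: A$40,000.00 × ((1 + 0.0135)^10 − 1) = A$40,000.00 × 0.1435036… = A$5,740.1434…
Penalties + interest = A$5,800.0000 + A$5,740.1434… = A$11,540.14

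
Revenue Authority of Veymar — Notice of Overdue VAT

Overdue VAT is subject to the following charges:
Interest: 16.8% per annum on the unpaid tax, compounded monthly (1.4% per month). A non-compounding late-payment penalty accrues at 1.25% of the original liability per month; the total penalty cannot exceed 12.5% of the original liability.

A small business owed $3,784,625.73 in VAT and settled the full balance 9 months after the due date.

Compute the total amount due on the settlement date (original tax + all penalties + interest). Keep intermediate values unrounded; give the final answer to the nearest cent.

$4,714,854.20

Penalty: 9 × 1.25% × $3,784,625.73 = $425,770.39… (below the 12.5% cap of $473,078.22…)
Interest: $3,784,625.73 × ((1 + 0.014)^9 − 1) = $3,784,625.73 × 0.1332914… = $504,458.0803…
Total = $3,784,625.73 + $425,770.3946… + $504,458.0803… = $4,714,854.20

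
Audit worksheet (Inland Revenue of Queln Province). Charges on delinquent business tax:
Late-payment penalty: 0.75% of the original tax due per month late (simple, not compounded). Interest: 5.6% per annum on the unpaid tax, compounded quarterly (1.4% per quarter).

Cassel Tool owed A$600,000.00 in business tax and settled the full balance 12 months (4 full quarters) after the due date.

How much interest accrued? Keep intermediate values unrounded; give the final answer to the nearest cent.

A$34,312.21

Interest: A$600,000.00 × ((1 + 0.014)^4 − 1) = A$600,000.00 × 0.0571870… = A$34,312.2086…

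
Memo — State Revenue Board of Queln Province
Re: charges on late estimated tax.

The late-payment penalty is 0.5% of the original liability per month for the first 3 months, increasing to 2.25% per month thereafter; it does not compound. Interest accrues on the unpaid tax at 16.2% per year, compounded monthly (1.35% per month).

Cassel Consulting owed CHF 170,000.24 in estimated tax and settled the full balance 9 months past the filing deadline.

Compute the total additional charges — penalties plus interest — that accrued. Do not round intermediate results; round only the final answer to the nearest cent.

CHF 47,306.29

Penalty, months 1–3: 3 × 0.5% × CHF 170,000.24 = CHF 2,550.00…
Penalty, months 4–9: 6 × 2.25% × CHF 170,000.24 = CHF 22,950.03…
Interest: CHF 170,000.24 × ((1 + 0.0135)^9 − 1) = CHF 170,000.24 × 0.1282719… = CHF 21,806.2561…
Penalties + interest = CHF 25,500.0360 + CHF 21,806.2561… = CHF 47,306.29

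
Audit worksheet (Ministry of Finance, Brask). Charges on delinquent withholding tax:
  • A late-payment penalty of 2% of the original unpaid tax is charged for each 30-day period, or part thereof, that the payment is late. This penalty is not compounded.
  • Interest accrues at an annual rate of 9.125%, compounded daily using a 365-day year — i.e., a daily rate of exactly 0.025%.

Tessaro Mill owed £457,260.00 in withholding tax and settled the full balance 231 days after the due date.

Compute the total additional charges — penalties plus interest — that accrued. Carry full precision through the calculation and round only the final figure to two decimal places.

£100,342.26

Penalty periods: ⌈231/30⌉ = 8; penalty = 8 × 2% × £457,260.00 = £73,161.60
Interest: £457,260.00 × ((1 + 0.00025)^231 − 1) = £457,260.00 × 0.05944245… = £27,180.6563…
Penalties + interest = £73,161.6000 + £27,180.6563… = £100,342.26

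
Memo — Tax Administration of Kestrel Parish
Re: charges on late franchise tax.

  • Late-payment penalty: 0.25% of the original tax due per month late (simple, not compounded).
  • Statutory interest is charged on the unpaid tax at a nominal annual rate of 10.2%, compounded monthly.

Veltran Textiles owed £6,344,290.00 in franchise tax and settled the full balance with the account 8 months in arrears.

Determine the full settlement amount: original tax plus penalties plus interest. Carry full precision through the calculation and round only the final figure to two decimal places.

£6,915,642.54

Late-payment penalty: 8 × 0.25% × £6,344,290.00 = £126,885.80
Interest (10.2%/yr ÷ 12 = 0.85%/month): £6,344,290.00 × ((1 + 0.0085)^8 − 1) = £444,466.7392…
Total = £6,344,290.00 + £126,885.8000 + £444,466.7392… = £6,915,642.54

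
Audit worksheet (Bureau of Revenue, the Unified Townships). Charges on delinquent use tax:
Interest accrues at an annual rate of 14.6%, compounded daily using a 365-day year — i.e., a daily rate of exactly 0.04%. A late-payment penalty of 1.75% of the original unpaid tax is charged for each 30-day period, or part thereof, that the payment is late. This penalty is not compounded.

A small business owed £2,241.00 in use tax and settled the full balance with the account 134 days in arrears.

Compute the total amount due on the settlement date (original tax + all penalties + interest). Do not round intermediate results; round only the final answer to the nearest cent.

Penalty periods: ⌈134/30⌉ = 5; penalty = 5 × 1.75% × £2,241.00 = £196.09…
Interest: £2,241.00 × ((1 + 0.0004)^134 − 1) = £2,241.00 × 0.05505119… = £123.3697…
Total = £2,241.00 + £196.0875 + £123.3697… = £2,560.46

£2,560.46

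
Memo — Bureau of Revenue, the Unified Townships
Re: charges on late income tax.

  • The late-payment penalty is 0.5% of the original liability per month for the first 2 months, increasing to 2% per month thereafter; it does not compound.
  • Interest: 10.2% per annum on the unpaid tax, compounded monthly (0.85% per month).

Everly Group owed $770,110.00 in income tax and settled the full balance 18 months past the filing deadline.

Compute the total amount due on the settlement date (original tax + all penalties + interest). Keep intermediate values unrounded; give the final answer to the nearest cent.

$1,150,984.64

Penalty, months 1–2: 2 × 0.5% × $770,110.00 = $7,701.10
Penalty, months 3–18: 16 × 2% × $770,110.00 = $246,435.20
Interest: $770,110.00 × ((1 + 0.0085)^18 − 1) = $770,110.00 × 0.1645717… = $126,738.3401…
Total = $770,110.00 + $254,136.3000 + $126,738.3401… = $1,150,984.64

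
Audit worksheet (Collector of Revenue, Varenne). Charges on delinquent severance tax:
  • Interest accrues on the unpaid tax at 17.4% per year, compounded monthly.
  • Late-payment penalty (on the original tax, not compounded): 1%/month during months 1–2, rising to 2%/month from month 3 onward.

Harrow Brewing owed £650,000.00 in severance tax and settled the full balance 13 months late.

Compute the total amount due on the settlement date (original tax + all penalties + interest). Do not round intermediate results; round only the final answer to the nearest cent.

£939,772.51

Penalty, months 1–2: 2 × 1% × £650,000.00 = £13,000.00
Penalty, months 3–13: 11 × 2% × £650,000.00 = £143,000.00
Interest (17.4%/yr ÷ 12 = 1.45%/month): £650,000.00 × ((1 + 0.0145)^13 − 1) = £133,772.5054…
Total = £650,000.00 + £156,000.0000 + £133,772.5054… = £939,772.51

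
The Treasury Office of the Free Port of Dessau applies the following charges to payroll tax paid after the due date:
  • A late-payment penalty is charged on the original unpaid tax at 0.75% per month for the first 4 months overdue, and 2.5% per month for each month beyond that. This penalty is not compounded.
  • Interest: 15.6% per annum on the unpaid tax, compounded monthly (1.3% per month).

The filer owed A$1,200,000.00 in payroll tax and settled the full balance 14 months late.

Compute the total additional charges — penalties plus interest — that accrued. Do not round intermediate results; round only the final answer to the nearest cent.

Penalty, months 1–4: 4 × 0.75% × A$1,200,000.00 = A$36,000.00
Penalty, months 5–14: 10 × 2.5% × A$1,200,000.00 = A$300,000.00
Interest: A$1,200,000.00 × ((1 + 0.013)^14 − 1) = A$1,200,000.00 × 0.1982081… = A$237,849.6667…
Penalties + interest = A$336,000.0000 + A$237,849.6667… = A$573,849.67

A$573,849.67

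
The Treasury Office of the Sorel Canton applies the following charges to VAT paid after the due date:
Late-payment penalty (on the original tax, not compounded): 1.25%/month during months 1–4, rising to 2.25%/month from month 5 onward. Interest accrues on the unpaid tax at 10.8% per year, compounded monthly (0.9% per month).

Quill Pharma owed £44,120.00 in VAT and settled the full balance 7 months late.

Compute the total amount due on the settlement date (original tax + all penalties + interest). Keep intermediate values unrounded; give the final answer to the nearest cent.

£52,159.84

Penalty, months 1–4: 4 × 1.25% × £44,120.00 = £2,206.00
Penalty, months 5–7: 3 × 2.25% × £44,120.00 = £2,978.10
Interest: £44,120.00 × ((1 + 0.009)^7 − 1) = £44,120.00 × 0.0647267… = £2,855.7440…
Total = £44,120.00 + £5,184.1000 + £2,855.7440… = £52,159.84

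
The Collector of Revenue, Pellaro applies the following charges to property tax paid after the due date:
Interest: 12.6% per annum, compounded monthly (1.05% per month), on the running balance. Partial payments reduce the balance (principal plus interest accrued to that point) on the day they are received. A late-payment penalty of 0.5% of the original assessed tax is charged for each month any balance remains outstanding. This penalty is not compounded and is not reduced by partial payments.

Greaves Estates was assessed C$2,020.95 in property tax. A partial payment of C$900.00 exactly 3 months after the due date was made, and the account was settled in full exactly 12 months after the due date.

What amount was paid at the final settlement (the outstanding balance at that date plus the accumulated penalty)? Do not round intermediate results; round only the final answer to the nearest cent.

C$1,423.37

Balance at month 3: C$2,020.9500 × (1 + 0.0105)^3 = C$2,085.2807…
After C$900.00 payment: C$2,085.2807… − C$900.00 = C$1,185.2807…
Balance at month 12: C$1,185.2807… × (1 + 0.0105)^9 = C$1,302.1112…
Penalty: 12 × 0.5% × C$2,020.95 = C$121.26…
Final settlement = outstanding balance + penalty = C$1,302.1112… + C$121.26… = C$1,423.37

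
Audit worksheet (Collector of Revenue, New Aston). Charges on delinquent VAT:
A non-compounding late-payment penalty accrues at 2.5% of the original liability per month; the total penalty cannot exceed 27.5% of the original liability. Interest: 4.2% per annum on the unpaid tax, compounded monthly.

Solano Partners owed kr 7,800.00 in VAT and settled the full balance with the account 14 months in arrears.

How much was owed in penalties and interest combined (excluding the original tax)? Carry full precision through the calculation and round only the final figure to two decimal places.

Penalty (uncapped): 14 × 2.5% × kr 7,800.00 = kr 2,730.00; cap = 27.5% × kr 7,800.00 = kr 2,145.00 → penalty = kr 2,145.00
Interest (4.2%/yr ÷ 12 = 0.35%/month): kr 7,800.00 × ((1 + 0.0035)^14 − 1) = kr 391.0180…
Penalties + interest = kr 2,145.0000 + kr 391.0180… = kr 2,536.02

kr 2,536.02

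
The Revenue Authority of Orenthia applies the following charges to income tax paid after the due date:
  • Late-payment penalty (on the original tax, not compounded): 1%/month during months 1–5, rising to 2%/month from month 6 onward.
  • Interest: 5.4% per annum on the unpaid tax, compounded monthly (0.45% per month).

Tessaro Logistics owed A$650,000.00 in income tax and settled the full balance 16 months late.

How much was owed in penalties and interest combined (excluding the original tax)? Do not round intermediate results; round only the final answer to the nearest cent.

A$223,913.16

Penalty, months 1–5: 5 × 1% × A$650,000.00 = A$32,500.00
Penalty, months 6–16: 11 × 2% × A$650,000.00 = A$143,000.00
Interest: A$650,000.00 × ((1 + 0.0045)^16 − 1) = A$650,000.00 × 0.0744818… = A$48,413.1599…
Penalties + interest = A$175,500.0000 + A$48,413.1599… = A$223,913.16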